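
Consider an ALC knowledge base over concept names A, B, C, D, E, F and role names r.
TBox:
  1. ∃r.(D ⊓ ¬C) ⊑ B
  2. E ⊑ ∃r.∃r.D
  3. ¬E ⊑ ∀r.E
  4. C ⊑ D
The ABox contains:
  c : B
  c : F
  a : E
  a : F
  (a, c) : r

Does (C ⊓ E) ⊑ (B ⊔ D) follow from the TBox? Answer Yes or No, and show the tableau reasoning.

1. (C ⊓ E) ⊑ (B ⊔ D)  ⇔  ((C ⊓ E) ⊓ (¬B ⊓ ¬D)) unsat w.r.t. T
   all branches close; clash {D, ¬D} at x₀
2. Hence (C ⊓ E) ⊑ (B ⊔ D): entailed.

Yes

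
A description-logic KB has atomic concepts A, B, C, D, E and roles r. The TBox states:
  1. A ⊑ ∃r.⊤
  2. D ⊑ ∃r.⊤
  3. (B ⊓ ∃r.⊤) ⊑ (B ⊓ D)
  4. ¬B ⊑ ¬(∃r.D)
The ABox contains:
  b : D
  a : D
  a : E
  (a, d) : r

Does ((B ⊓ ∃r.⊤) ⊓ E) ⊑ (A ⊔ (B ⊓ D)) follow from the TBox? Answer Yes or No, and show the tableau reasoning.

Yes

1. ((B ⊓ ∃r.⊤) ⊓ E) ⊑ (A ⊔ (B ⊓ D))  ⇔  (((B ⊓ ∃r.⊤) ⊓ E) ⊓ (¬A ⊓ (¬B ⊔ ¬D))) unsat w.r.t. T
   all branches close; clash {D, ¬D} at x₀
2. Hence ((B ⊓ ∃r.⊤) ⊓ E) ⊑ (A ⊔ (B ⊓ D)): entailed.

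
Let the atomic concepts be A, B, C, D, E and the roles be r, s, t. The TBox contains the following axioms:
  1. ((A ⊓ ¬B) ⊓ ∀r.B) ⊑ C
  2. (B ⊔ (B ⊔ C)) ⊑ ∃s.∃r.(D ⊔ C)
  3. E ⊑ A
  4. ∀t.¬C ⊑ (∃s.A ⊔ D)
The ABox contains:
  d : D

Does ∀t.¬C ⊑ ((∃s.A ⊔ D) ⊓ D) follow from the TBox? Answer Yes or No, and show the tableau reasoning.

1. ∀t.¬C ⊑ ((∃s.A ⊔ D) ⊓ D)  ⇔  (∀t.¬C ⊓ ((∀s.¬A ⊓ ¬D) ⊔ ¬D)) unsat w.r.t. T
   apply at x₀: ∀t.¬C⊑(∃s.A ⊔ D)
   open: L(x₀) ⊇ {¬A, ¬B, ¬C, ¬D, ¬E, …} (+ ∃-successors)
2. Hence ∀t.¬C ⊑ ((∃s.A ⊔ D) ⊓ D): not entailed.

No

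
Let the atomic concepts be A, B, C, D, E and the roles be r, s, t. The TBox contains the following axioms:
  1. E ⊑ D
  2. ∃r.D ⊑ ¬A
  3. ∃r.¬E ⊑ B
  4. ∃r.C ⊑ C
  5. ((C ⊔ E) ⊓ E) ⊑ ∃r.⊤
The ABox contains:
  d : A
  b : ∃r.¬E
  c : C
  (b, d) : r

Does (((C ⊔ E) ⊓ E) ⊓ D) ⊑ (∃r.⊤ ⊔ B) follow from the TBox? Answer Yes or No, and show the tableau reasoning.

Yes

1. (((C ⊔ E) ⊓ E) ⊓ D) ⊑ (∃r.⊤ ⊔ B)  ⇔  ((((C ⊔ E) ⊓ E) ⊓ D) ⊓ (∀r.⊥ ⊓ ¬B)) unsat w.r.t. T
   all branches close; clash {B, ¬B} at x₀
2. Hence (((C ⊔ E) ⊓ E) ⊓ D) ⊑ (∃r.⊤ ⊔ B): entailed.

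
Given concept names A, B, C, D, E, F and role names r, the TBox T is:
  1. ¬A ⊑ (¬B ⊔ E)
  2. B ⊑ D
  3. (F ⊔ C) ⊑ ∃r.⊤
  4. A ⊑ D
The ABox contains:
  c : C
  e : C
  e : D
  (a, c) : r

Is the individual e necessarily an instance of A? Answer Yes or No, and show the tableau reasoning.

No

1. e : A?  L(e) = {C, D} ∪ {¬A}
   apply at e: ¬A⊑(¬B ⊔ E)
   open: L(e) ⊇ {C, D, ¬A, ¬B, ∃r.⊤} (+ ∃-successors) — e ∉ A possible
2. Hence e : A: not entailed.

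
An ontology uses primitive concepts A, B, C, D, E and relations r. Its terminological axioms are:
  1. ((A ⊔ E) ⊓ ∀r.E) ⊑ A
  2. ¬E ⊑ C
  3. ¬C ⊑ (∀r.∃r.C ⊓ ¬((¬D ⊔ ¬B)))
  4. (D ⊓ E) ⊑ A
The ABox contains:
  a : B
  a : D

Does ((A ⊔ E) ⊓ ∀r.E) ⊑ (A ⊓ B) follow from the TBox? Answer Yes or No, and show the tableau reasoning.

No

1. ((A ⊔ E) ⊓ ∀r.E) ⊑ (A ⊓ B)  ⇔  (((A ⊔ E) ⊓ ∀r.E) ⊓ (¬A ⊔ ¬B)) unsat w.r.t. T
   apply at x₀: ((A ⊔ E) ⊓ ∀r.E)⊑A
   open: L(x₀) ⊇ {A, C, E, ¬B, ∀r.E}
2. Hence ((A ⊔ E) ⊓ ∀r.E) ⊑ (A ⊓ B): not entailed.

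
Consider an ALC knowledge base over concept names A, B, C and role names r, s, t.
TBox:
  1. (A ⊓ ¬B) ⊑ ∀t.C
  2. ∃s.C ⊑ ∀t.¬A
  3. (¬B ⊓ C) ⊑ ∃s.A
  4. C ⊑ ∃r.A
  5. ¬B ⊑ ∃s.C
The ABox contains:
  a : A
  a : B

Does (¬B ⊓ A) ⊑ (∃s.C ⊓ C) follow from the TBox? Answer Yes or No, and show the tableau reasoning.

No

1. (¬B ⊓ A) ⊑ (∃s.C ⊓ C)  ⇔  ((¬B ⊓ A) ⊓ (∀s.¬C ⊔ ¬C)) unsat w.r.t. T
   apply at x₀: ¬B⊑∃s.C
   open: L(x₀) ⊇ {A, ¬B, ¬C, ∀t.C, ∀t.¬A, …} (+ ∃-successors)
2. Hence (¬B ⊓ A) ⊑ (∃s.C ⊓ C): not entailed.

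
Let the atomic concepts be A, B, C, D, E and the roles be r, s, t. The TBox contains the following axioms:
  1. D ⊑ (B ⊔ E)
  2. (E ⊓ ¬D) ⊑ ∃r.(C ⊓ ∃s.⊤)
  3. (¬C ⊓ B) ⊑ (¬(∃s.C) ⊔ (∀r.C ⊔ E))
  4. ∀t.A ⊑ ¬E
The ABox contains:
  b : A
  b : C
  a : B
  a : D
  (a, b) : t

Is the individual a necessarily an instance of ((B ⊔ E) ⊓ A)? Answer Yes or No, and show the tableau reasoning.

No

1. a : ((B ⊔ E) ⊓ A)?  L(a) = {B, D} ∪ {((¬B ⊓ ¬E) ⊔ ¬A)}
   apply at a: D⊑(B ⊔ E)
   open: L(a) ⊇ {B, C, D, ¬A, ∃t.¬A} (+ ∃-successors) — a ∉ ((B ⊔ E) ⊓ A) possible
2. Hence a : ((B ⊔ E) ⊓ A): not entailed.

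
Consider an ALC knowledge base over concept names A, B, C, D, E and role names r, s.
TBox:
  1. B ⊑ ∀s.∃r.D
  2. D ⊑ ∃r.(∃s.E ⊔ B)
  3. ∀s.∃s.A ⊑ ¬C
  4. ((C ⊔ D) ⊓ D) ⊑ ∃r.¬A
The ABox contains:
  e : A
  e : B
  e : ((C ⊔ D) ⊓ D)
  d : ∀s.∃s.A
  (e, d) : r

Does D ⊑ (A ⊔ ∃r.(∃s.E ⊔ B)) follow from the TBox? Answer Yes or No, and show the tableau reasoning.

Yes

1. D ⊑ (A ⊔ ∃r.(∃s.E ⊔ B))  ⇔  (D ⊓ (¬A ⊓ ∀r.(∀s.¬E ⊓ ¬B))) unsat w.r.t. T
   all branches close; clash {B, ¬B} at an ∃-successor
2. Hence D ⊑ (A ⊔ ∃r.(∃s.E ⊔ B)): entailed.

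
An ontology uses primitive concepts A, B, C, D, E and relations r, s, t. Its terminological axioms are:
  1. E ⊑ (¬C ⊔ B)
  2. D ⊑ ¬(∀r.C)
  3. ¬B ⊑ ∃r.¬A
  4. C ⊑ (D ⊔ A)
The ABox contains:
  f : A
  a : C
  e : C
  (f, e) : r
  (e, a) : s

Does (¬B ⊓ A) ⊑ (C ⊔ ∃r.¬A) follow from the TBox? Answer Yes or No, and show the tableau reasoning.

1. (¬B ⊓ A) ⊑ (C ⊔ ∃r.¬A)  ⇔  ((¬B ⊓ A) ⊓ (¬C ⊓ ∀r.A)) unsat w.r.t. T
   all branches close; clash {A, ¬A} at an ∃-successor
2. Hence (¬B ⊓ A) ⊑ (C ⊔ ∃r.¬A): entailed.

Yes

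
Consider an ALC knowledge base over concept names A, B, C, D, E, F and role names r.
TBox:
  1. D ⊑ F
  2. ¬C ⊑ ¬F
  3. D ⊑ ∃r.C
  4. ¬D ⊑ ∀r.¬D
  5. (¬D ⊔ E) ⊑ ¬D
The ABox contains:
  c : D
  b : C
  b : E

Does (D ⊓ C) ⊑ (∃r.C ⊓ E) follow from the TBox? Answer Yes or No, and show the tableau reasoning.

No

1. (D ⊓ C) ⊑ (∃r.C ⊓ E)  ⇔  ((D ⊓ C) ⊓ (∀r.¬C ⊔ ¬E)) unsat w.r.t. T
   apply at x₀: D⊑F; D⊑∃r.C
   open: L(x₀) ⊇ {C, D, F, ¬E, ∃r.C} (+ ∃-successors)
2. Hence (D ⊓ C) ⊑ (∃r.C ⊓ E): not entailed.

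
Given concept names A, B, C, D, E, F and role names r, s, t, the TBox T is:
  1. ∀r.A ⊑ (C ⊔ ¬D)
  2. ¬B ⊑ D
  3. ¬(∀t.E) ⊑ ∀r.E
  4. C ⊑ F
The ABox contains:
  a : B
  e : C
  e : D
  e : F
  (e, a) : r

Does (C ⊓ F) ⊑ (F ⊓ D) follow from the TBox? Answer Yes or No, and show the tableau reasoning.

No

1. (C ⊓ F) ⊑ (F ⊓ D)  ⇔  ((C ⊓ F) ⊓ (¬F ⊔ ¬D)) unsat w.r.t. T
   open: L(x₀) ⊇ {B, C, F, ¬D, ∀t.E, …} (+ ∃-successors)
2. Hence (C ⊓ F) ⊑ (F ⊓ D): not entailed.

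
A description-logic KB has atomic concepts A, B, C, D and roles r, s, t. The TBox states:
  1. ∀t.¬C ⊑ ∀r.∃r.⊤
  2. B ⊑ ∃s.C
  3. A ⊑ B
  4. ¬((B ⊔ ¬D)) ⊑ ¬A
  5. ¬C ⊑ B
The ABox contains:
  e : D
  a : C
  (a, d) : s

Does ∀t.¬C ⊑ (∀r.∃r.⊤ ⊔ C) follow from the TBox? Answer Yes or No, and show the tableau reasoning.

1. ∀t.¬C ⊑ (∀r.∃r.⊤ ⊔ C)  ⇔  (∀t.¬C ⊓ (∃r.∀r.⊥ ⊓ ¬C)) unsat w.r.t. T
   all branches close; clash ⊥ at an ∃-successor
2. Hence ∀t.¬C ⊑ (∀r.∃r.⊤ ⊔ C): entailed.

Yes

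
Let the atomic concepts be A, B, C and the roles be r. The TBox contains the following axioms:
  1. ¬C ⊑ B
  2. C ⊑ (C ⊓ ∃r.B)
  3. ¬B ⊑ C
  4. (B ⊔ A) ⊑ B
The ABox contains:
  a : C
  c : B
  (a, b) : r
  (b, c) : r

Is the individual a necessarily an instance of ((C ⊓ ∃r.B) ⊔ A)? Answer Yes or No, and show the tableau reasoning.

1. a : ((C ⊓ ∃r.B) ⊔ A)?  L(a) = {C} ∪ {((¬C ⊔ ∀r.¬B) ⊓ ¬A)}
   clash {B, ¬B} at an ∃-successor — a ∈ ((C ⊓ ∃r.B) ⊔ A)
2. Hence a : ((C ⊓ ∃r.B) ⊔ A): entailed.

Yes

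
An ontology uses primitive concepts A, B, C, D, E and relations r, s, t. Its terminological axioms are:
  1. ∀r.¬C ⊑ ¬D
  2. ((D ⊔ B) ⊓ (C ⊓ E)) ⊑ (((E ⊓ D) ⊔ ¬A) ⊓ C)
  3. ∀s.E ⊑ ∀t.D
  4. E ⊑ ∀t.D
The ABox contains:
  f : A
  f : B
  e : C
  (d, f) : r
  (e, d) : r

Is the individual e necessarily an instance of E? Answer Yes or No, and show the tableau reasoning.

No

1. e : E?  L(e) = {C} ∪ {¬E}
   open: L(e) ⊇ {C, ¬B, ¬D, ¬E, ∃r.C, …} (+ ∃-successors) — e ∉ E possible
2. Hence e : E: not entailed.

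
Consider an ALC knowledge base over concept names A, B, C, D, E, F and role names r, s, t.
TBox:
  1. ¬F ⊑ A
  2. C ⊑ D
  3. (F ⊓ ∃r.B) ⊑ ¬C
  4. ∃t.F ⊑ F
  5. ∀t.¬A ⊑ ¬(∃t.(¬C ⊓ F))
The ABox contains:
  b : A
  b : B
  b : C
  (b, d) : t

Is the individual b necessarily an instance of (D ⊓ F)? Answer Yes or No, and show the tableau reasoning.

No

1. b : (D ⊓ F)?  L(b) = {A, B, C} ∪ {(¬D ⊔ ¬F)}
   apply at b: C⊑D
   open: L(b) ⊇ {A, B, C, D, ¬F, …} (+ ∃-successors) — b ∉ (D ⊓ F) possible
2. Hence b : (D ⊓ F): not entailed.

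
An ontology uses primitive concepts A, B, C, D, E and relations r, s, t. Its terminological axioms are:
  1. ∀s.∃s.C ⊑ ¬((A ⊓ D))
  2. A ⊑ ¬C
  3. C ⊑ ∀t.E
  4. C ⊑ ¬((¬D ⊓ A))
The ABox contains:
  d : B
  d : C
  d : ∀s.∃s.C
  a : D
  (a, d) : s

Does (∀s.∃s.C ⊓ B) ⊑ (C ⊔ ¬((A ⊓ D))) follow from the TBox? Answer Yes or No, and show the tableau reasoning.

Yes

1. (∀s.∃s.C ⊓ B) ⊑ (C ⊔ ¬((A ⊓ D)))  ⇔  ((∀s.∃s.C ⊓ B) ⊓ (¬C ⊓ (A ⊓ D))) unsat w.r.t. T
   all branches close; clash {D, ¬D} at x₀
2. Hence (∀s.∃s.C ⊓ B) ⊑ (C ⊔ ¬((A ⊓ D))): entailed.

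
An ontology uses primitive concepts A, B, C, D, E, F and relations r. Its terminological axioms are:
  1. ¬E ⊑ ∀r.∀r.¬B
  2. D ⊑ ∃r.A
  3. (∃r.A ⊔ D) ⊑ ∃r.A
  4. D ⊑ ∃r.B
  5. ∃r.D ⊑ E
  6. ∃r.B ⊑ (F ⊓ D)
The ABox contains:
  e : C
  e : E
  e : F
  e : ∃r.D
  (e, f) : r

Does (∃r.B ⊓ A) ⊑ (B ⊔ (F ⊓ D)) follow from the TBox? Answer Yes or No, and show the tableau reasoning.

1. (∃r.B ⊓ A) ⊑ (B ⊔ (F ⊓ D))  ⇔  ((∃r.B ⊓ A) ⊓ (¬B ⊓ (¬F ⊔ ¬D))) unsat w.r.t. T
   all branches close; clash {D, ¬D} at x₀
2. Hence (∃r.B ⊓ A) ⊑ (B ⊔ (F ⊓ D)): entailed.

Yes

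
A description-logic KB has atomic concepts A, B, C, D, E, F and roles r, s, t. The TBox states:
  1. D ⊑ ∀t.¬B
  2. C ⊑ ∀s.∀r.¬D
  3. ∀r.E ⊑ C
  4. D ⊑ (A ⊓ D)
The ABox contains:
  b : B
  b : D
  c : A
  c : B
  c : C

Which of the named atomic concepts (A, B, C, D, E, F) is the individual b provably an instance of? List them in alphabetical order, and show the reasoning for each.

{A, B, D}

1. b : A?  L(b) = {B, D} ∪ {¬A}
   clash {A, ¬A} at b — b ∈ A
2. b : B?  L(b) = {B, D} ∪ {¬B}
   clash {B, ¬B} at b — b ∈ B
3. b : C?  L(b) = {B, D} ∪ {¬C}
   apply at b: D⊑∀t.¬B; D⊑(A ⊓ D)
   open: L(b) ⊇ {A, B, D, ¬C, ∀t.¬B, …} (+ ∃-successors) — b ∉ C possible
4. b : D?  L(b) = {B, D} ∪ {¬D}
   clash {D, ¬D} at b — b ∈ D
5. b : E?  L(b) = {B, D} ∪ {¬E}
   apply at b: D⊑∀t.¬B; D⊑(A ⊓ D)
   open: L(b) ⊇ {A, B, D, ¬C, ¬E, …} (+ ∃-successors) — b ∉ E possible
6. b : F?  L(b) = {B, D} ∪ {¬F}
   apply at b: D⊑∀t.¬B; D⊑(A ⊓ D)
   open: L(b) ⊇ {A, B, D, ¬C, ¬F, …} (+ ∃-successors) — b ∉ F possible
7. Entailed for b: {A, B, D}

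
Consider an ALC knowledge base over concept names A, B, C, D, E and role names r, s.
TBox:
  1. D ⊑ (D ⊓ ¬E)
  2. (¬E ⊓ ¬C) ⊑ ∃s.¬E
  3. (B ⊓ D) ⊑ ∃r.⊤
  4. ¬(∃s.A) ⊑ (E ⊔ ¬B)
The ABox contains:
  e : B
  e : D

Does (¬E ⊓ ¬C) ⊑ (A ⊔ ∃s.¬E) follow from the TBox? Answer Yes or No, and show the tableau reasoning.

Yes

1. (¬E ⊓ ¬C) ⊑ (A ⊔ ∃s.¬E)  ⇔  ((¬E ⊓ ¬C) ⊓ (¬A ⊓ ∀s.E)) unsat w.r.t. T
   all branches close; clash {E, ¬E} at an ∃-successor
2. Hence (¬E ⊓ ¬C) ⊑ (A ⊔ ∃s.¬E): entailed.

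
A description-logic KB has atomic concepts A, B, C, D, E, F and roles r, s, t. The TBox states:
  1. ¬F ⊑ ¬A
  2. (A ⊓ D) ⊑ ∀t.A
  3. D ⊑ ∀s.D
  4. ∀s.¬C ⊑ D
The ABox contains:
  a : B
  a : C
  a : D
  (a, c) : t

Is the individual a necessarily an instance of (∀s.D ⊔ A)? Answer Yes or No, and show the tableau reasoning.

1. a : (∀s.D ⊔ A)?  L(a) = {B, C, D} ∪ {(∃s.¬D ⊓ ¬A)}
   clash {D, ¬D} at an ∃-successor — a ∈ (∀s.D ⊔ A)
2. Hence a : (∀s.D ⊔ A): entailed.

Yes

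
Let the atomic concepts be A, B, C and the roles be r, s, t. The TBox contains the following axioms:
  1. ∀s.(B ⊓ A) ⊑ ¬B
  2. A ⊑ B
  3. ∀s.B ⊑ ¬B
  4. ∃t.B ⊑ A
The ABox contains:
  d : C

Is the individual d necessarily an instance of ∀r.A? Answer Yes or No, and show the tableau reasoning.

1. d : ∀r.A?  L(d) = {C} ∪ {∃r.¬A}
   open: L(d) ⊇ {C, ¬A, ∀t.¬B, ∃r.¬A, ∃s.(¬B ⊔ ¬A), …} (+ ∃-successors) — d ∉ ∀r.A possible
2. Hence d : ∀r.A: not entailed.

No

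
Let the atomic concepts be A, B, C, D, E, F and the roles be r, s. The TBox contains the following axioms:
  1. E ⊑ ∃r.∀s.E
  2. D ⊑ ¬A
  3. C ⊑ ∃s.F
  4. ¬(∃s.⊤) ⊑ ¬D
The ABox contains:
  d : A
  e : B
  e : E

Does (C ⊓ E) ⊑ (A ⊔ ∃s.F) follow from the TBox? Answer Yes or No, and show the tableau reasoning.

1. (C ⊓ E) ⊑ (A ⊔ ∃s.F)  ⇔  ((C ⊓ E) ⊓ (¬A ⊓ ∀s.¬F)) unsat w.r.t. T
   all branches close; clash {F, ¬F} at an ∃-successor
2. Hence (C ⊓ E) ⊑ (A ⊔ ∃s.F): entailed.

Yes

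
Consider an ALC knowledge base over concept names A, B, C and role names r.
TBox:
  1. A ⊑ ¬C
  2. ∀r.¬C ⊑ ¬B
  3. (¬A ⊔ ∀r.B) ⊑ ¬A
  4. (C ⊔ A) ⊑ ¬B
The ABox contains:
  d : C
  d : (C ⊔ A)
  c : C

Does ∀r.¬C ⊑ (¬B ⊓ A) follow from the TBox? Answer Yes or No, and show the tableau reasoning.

1. ∀r.¬C ⊑ (¬B ⊓ A)  ⇔  (∀r.¬C ⊓ (B ⊔ ¬A)) unsat w.r.t. T
   apply at x₀: ∀r.¬C⊑¬B
   open: L(x₀) ⊇ {¬A, ¬B, ∀r.¬C}
2. Hence ∀r.¬C ⊑ (¬B ⊓ A): not entailed.

No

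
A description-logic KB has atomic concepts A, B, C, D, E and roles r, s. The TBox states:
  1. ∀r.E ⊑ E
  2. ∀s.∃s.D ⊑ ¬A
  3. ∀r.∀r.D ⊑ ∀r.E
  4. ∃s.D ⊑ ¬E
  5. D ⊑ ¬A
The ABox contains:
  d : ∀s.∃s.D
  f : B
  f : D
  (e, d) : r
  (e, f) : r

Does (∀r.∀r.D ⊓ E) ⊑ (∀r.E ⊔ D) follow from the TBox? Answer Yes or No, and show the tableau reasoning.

1. (∀r.∀r.D ⊓ E) ⊑ (∀r.E ⊔ D)  ⇔  ((∀r.∀r.D ⊓ E) ⊓ (∃r.¬E ⊓ ¬D)) unsat w.r.t. T
   all branches close; clash {E, ¬E} at x₀
2. Hence (∀r.∀r.D ⊓ E) ⊑ (∀r.E ⊔ D): entailed.

Yes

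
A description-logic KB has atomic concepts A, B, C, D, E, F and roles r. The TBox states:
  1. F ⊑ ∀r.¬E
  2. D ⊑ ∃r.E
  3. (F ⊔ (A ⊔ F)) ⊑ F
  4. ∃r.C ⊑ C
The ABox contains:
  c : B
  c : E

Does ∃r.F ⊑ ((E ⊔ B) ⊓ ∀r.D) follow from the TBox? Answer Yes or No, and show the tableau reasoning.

1. ∃r.F ⊑ ((E ⊔ B) ⊓ ∀r.D)  ⇔  (∃r.F ⊓ ((¬E ⊓ ¬B) ⊔ ∃r.¬D)) unsat w.r.t. T
   open: L(x₀) ⊇ {¬A, ¬B, ¬D, ¬E, ¬F, …} (+ ∃-successors)
2. Hence ∃r.F ⊑ ((E ⊔ B) ⊓ ∀r.D): not entailed.

No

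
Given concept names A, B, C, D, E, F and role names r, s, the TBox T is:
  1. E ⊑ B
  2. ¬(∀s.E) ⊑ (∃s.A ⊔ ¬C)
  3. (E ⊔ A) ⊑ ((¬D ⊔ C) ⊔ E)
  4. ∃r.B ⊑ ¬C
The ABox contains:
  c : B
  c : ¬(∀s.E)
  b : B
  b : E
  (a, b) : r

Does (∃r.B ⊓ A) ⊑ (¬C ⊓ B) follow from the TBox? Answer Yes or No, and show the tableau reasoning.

No

1. (∃r.B ⊓ A) ⊑ (¬C ⊓ B)  ⇔  ((∃r.B ⊓ A) ⊓ (C ⊔ ¬B)) unsat w.r.t. T
   apply at x₀: ∃r.B⊑¬C
   open: L(x₀) ⊇ {A, ¬B, ¬C, ¬D, ¬E, …} (+ ∃-successors)
2. Hence (∃r.B ⊓ A) ⊑ (¬C ⊓ B): not entailed.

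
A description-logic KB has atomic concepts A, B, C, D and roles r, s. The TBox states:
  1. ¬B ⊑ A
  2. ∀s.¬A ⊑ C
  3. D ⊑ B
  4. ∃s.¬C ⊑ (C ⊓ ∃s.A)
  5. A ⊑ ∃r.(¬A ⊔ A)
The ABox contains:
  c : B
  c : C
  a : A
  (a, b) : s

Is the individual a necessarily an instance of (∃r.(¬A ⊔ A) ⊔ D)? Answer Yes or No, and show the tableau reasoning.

1. a : (∃r.(¬A ⊔ A) ⊔ D)?  L(a) = {A} ∪ {(∀r.(A ⊓ ¬A) ⊓ ¬D)}
   clash {A, ¬A} at an ∃-successor — a ∈ (∃r.(¬A ⊔ A) ⊔ D)
2. Hence a : (∃r.(¬A ⊔ A) ⊔ D): entailed.

Yes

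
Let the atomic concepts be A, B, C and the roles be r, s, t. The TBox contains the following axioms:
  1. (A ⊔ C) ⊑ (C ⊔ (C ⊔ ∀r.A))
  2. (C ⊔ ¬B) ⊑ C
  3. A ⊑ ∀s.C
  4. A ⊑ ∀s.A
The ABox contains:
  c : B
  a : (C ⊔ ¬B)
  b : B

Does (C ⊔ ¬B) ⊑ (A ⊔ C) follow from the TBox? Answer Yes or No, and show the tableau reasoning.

Yes

1. (C ⊔ ¬B) ⊑ (A ⊔ C)  ⇔  ((C ⊔ ¬B) ⊓ (¬A ⊓ ¬C)) unsat w.r.t. T
   all branches close; clash {C, ¬C} at x₀
2. Hence (C ⊔ ¬B) ⊑ (A ⊔ C): entailed.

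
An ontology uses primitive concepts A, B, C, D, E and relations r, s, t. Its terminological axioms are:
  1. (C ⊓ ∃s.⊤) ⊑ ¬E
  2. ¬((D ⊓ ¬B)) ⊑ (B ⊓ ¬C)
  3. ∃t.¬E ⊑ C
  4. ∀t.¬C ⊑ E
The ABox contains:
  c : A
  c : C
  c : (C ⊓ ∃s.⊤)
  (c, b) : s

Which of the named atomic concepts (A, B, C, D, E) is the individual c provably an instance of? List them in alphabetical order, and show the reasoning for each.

{A, C, D}

1. c : A?  L(c) = {A, C, (C ⊓ ∃s.⊤)} ∪ {¬A}
   clash {A, ¬A} at c — c ∈ A
2. c : B?  L(c) = {A, C, (C ⊓ ∃s.⊤)} ∪ {¬B}
   apply at c: (C ⊓ ∃s.⊤)⊑¬E
   open: L(c) ⊇ {A, C, D, ¬B, ¬E, …} (+ ∃-successors) — c ∉ B possible
3. c : C?  L(c) = {A, C, (C ⊓ ∃s.⊤)} ∪ {¬C}
   clash {C, ¬C} at c — c ∈ C
4. c : D?  L(c) = {A, C, (C ⊓ ∃s.⊤)} ∪ {¬D}
   clash {C, ¬C} at c — c ∈ D
5. c : E?  L(c) = {A, C, (C ⊓ ∃s.⊤)} ∪ {¬E}
   open: L(c) ⊇ {A, C, D, ¬B, ¬E, …} (+ ∃-successors) — c ∉ E possible
6. Entailed for c: {A, C, D}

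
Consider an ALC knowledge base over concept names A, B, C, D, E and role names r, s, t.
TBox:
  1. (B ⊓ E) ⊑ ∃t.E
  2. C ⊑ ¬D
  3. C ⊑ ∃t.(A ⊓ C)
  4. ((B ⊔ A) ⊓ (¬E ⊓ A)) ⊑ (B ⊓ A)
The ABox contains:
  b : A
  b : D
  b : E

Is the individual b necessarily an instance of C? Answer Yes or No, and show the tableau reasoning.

No

1. b : C?  L(b) = {A, D, E} ∪ {¬C}
   open: L(b) ⊇ {A, D, E, ¬B, ¬C} — b ∉ C possible
2. Hence b : C: not entailed.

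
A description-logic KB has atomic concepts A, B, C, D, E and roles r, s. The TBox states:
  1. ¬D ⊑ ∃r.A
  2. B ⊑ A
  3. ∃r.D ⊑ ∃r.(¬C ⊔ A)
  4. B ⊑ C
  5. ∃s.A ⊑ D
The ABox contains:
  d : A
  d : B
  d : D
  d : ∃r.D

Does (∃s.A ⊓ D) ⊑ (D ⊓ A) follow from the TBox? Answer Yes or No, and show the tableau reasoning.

1. (∃s.A ⊓ D) ⊑ (D ⊓ A)  ⇔  ((∃s.A ⊓ D) ⊓ (¬D ⊔ ¬A)) unsat w.r.t. T
   open: L(x₀) ⊇ {D, ¬A, ¬B, ∀r.¬D, ∃s.A} (+ ∃-successors)
2. Hence (∃s.A ⊓ D) ⊑ (D ⊓ A): not entailed.

No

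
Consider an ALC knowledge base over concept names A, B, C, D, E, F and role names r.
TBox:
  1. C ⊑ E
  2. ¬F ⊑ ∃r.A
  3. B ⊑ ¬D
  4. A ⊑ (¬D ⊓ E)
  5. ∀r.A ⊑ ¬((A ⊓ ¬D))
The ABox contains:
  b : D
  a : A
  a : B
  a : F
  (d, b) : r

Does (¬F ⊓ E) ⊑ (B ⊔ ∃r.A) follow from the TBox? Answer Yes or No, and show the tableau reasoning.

Yes

1. (¬F ⊓ E) ⊑ (B ⊔ ∃r.A)  ⇔  ((¬F ⊓ E) ⊓ (¬B ⊓ ∀r.¬A)) unsat w.r.t. T
   all branches close; clash {D, ¬D} at x₀
2. Hence (¬F ⊓ E) ⊑ (B ⊔ ∃r.A): entailed.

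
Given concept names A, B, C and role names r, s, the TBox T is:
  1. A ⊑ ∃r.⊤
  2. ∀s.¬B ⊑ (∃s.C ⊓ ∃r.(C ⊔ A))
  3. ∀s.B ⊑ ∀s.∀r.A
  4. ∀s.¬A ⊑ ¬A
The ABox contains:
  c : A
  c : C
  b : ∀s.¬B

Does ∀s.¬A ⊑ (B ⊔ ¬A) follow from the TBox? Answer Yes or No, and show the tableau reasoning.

Yes

1. ∀s.¬A ⊑ (B ⊔ ¬A)  ⇔  (∀s.¬A ⊓ (¬B ⊓ A)) unsat w.r.t. T
   all branches close; clash {A, ¬A} at x₀
2. Hence ∀s.¬A ⊑ (B ⊔ ¬A): entailed.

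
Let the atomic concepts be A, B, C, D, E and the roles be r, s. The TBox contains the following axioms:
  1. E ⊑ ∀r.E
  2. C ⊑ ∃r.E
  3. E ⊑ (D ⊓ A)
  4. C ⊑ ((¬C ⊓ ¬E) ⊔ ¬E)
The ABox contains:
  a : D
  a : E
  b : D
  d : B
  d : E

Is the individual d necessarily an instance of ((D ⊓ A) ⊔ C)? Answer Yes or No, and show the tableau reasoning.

1. d : ((D ⊓ A) ⊔ C)?  L(d) = {B, E} ∪ {((¬D ⊔ ¬A) ⊓ ¬C)}
   clash {A, ¬A} at d — d ∈ ((D ⊓ A) ⊔ C)
2. Hence d : ((D ⊓ A) ⊔ C): entailed.

Yes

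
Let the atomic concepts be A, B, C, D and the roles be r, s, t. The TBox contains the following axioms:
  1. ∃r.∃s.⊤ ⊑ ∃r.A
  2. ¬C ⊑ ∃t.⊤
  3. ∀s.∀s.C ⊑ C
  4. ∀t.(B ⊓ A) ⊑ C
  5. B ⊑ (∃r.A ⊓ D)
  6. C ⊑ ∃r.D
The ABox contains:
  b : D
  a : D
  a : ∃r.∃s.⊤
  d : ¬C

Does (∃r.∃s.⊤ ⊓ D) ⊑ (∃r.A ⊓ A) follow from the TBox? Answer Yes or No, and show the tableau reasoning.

1. (∃r.∃s.⊤ ⊓ D) ⊑ (∃r.A ⊓ A)  ⇔  ((∃r.∃s.⊤ ⊓ D) ⊓ (∀r.¬A ⊔ ¬A)) unsat w.r.t. T
   apply at x₀: ∃r.∃s.⊤⊑∃r.A
   open: L(x₀) ⊇ {C, D, ¬A, ¬B, ∃r.A, …} (+ ∃-successors)
2. Hence (∃r.∃s.⊤ ⊓ D) ⊑ (∃r.A ⊓ A): not entailed.

No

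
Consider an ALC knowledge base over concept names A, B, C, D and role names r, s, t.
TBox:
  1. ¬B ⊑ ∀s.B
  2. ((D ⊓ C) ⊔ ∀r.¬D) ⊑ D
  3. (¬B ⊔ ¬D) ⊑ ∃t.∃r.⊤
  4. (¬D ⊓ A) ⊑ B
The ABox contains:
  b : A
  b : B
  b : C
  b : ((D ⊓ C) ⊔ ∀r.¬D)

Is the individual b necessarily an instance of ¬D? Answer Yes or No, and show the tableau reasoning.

1. b : ¬D?  L(b) = {A, B, C, ((D ⊓ C) ⊔ ∀r.¬D)} ∪ {D}
   open: L(b) ⊇ {A, B, C, D} — b ∉ ¬D possible
2. Hence b : ¬D: not entailed.

No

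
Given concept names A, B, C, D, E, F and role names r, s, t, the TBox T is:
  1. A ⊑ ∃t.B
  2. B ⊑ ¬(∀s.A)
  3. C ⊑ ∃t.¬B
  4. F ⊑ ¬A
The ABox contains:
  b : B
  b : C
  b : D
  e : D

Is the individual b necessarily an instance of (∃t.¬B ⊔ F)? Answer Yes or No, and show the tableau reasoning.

1. b : (∃t.¬B ⊔ F)?  L(b) = {B, C, D} ∪ {(∀t.B ⊓ ¬F)}
   clash {B, ¬B} at an ∃-successor — b ∈ (∃t.¬B ⊔ F)
2. Hence b : (∃t.¬B ⊔ F): entailed.

Yes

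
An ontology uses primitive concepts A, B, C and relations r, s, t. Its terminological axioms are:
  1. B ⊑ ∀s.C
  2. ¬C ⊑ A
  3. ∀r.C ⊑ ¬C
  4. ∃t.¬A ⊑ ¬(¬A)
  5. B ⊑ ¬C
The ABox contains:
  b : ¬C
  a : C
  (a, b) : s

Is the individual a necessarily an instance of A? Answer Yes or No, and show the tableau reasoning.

No

1. a : A?  L(a) = {C} ∪ {¬A}
   open: L(a) ⊇ {C, ¬A, ¬B, ∀t.A, ∃r.¬C} (+ ∃-successors) — a ∉ A possible
2. Hence a : A: not entailed.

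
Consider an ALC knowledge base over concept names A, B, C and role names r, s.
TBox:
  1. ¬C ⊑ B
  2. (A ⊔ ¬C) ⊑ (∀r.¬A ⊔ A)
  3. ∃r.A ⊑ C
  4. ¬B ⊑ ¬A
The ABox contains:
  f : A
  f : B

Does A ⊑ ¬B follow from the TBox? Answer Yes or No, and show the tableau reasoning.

No

1. A ⊑ ¬B  ⇔  (A ⊓ B) unsat w.r.t. T
   open: L(x₀) ⊇ {A, B, ∀r.¬A}
2. Hence A ⊑ ¬B: not entailed.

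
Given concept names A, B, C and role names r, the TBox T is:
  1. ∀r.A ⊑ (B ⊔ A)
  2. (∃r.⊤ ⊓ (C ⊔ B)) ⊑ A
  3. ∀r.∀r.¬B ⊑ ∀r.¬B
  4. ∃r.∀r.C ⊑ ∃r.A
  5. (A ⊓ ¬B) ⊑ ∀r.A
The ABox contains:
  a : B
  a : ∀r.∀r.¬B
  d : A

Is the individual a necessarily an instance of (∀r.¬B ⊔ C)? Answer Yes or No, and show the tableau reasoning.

Yes

1. a : (∀r.¬B ⊔ C)?  L(a) = {B, ∀r.∀r.¬B} ∪ {(∃r.B ⊓ ¬C)}
   clash {B, ¬B} at an ∃-successor — a ∈ (∀r.¬B ⊔ C)
2. Hence a : (∀r.¬B ⊔ C): entailed.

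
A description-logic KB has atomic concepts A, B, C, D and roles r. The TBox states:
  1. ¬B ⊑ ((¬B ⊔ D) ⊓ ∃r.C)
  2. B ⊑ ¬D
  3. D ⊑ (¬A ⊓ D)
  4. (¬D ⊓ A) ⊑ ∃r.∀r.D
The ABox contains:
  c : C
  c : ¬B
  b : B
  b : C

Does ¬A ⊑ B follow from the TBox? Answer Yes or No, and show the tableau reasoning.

No

1. ¬A ⊑ B  ⇔  (¬A ⊓ ¬B) unsat w.r.t. T
   apply at x₀: ¬B⊑((¬B ⊔ D) ⊓ ∃r.C)
   open: L(x₀) ⊇ {¬A, ¬B, ¬D, ∃r.C} (+ ∃-successors)
2. Hence ¬A ⊑ B: not entailed.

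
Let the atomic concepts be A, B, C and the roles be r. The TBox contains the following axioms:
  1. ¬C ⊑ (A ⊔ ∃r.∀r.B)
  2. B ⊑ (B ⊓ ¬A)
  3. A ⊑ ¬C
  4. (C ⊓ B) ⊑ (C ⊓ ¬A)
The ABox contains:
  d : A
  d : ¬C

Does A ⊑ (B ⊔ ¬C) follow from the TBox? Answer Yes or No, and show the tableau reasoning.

Yes

1. A ⊑ (B ⊔ ¬C)  ⇔  (A ⊓ (¬B ⊓ C)) unsat w.r.t. T
   all branches close; clash {C, ¬C} at x₀
2. Hence A ⊑ (B ⊔ ¬C): entailed.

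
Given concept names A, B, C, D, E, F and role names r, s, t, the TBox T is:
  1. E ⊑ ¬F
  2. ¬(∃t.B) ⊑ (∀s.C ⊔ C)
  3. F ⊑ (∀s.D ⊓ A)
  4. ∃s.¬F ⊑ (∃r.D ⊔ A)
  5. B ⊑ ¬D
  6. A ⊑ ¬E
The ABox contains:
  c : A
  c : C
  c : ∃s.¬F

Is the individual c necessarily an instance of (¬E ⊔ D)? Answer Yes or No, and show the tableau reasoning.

Yes

1. c : (¬E ⊔ D)?  L(c) = {A, C, ∃s.¬F} ∪ {(E ⊓ ¬D)}
   clash {E, ¬E} at c — c ∈ (¬E ⊔ D)
2. Hence c : (¬E ⊔ D): entailed.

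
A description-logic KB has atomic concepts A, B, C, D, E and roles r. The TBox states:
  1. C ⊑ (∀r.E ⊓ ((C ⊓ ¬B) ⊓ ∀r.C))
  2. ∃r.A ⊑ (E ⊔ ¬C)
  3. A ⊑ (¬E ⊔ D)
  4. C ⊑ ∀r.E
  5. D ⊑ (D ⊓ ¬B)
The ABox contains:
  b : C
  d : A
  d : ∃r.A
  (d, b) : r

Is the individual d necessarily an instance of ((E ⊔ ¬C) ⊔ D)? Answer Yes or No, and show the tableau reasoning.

1. d : ((E ⊔ ¬C) ⊔ D)?  L(d) = {A, ∃r.A} ∪ {((¬E ⊓ C) ⊓ ¬D)}
   clash {C, ¬C} at d — d ∈ ((E ⊔ ¬C) ⊔ D)
2. Hence d : ((E ⊔ ¬C) ⊔ D): entailed.

Yes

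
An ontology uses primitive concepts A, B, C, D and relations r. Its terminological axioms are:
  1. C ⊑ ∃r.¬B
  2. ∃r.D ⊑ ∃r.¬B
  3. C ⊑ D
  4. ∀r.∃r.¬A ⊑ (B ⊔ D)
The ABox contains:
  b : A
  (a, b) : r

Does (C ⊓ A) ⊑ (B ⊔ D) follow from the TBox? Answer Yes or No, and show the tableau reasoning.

Yes

1. (C ⊓ A) ⊑ (B ⊔ D)  ⇔  ((C ⊓ A) ⊓ (¬B ⊓ ¬D)) unsat w.r.t. T
   all branches close; clash {D, ¬D} at x₀
2. Hence (C ⊓ A) ⊑ (B ⊔ D): entailed.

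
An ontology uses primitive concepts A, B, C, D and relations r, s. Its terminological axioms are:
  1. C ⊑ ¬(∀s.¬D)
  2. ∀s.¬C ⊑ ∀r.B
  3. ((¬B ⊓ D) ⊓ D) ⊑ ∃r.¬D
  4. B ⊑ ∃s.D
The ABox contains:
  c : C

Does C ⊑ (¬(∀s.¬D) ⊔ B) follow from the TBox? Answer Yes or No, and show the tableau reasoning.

1. C ⊑ (¬(∀s.¬D) ⊔ B)  ⇔  (C ⊓ (∀s.¬D ⊓ ¬B)) unsat w.r.t. T
   all branches close; clash {D, ¬D} at an ∃-successor
2. Hence C ⊑ (¬(∀s.¬D) ⊔ B): entailed.

Yes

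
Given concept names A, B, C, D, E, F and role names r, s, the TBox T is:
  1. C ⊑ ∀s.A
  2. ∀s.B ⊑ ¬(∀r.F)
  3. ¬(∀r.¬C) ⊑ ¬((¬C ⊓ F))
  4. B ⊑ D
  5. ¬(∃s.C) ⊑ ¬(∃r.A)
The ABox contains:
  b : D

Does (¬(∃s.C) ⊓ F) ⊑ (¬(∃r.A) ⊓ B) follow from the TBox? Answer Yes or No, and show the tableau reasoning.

No

1. (¬(∃s.C) ⊓ F) ⊑ (¬(∃r.A) ⊓ B)  ⇔  ((∀s.¬C ⊓ F) ⊓ (∃r.A ⊔ ¬B)) unsat w.r.t. T
   apply at x₀: ¬(∃s.C)⊑¬(∃r.A)
   open: L(x₀) ⊇ {F, ¬B, ¬C, ∀r.¬A, ∀r.¬C, …} (+ ∃-successors)
2. Hence (¬(∃s.C) ⊓ F) ⊑ (¬(∃r.A) ⊓ B): not entailed.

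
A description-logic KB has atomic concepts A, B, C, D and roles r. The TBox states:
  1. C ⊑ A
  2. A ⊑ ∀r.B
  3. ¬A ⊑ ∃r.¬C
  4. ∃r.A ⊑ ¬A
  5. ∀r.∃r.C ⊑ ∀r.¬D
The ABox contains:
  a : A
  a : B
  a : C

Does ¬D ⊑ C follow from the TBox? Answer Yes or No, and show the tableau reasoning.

1. ¬D ⊑ C  ⇔  (¬D ⊓ ¬C) unsat w.r.t. T
   open: L(x₀) ⊇ {¬A, ¬C, ¬D, ∃r.¬C, ∃r.∀r.¬C} (+ ∃-successors)
2. Hence ¬D ⊑ C: not entailed.

No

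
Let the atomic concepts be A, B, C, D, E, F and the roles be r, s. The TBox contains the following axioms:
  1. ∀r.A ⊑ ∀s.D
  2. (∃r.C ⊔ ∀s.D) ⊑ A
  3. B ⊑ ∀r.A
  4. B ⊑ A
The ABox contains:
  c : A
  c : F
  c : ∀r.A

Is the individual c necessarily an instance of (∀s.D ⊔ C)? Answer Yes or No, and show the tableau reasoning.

Yes

1. c : (∀s.D ⊔ C)?  L(c) = {A, F, ∀r.A} ∪ {(∃s.¬D ⊓ ¬C)}
   clash {D, ¬D} at an ∃-successor — c ∈ (∀s.D ⊔ C)
2. Hence c : (∀s.D ⊔ C): entailed.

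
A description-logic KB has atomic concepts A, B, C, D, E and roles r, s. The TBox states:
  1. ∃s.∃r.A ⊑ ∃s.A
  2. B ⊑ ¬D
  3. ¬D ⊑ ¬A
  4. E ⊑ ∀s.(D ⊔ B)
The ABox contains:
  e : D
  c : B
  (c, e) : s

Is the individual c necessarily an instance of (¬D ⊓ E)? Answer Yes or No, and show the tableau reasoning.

No

1. c : (¬D ⊓ E)?  L(c) = {B} ∪ {(D ⊔ ¬E)}
   apply at c: B⊑¬D
   open: L(c) ⊇ {B, ¬A, ¬D, ¬E, ∀s.∀r.¬A} — c ∉ (¬D ⊓ E) possible
2. Hence c : (¬D ⊓ E): not entailed.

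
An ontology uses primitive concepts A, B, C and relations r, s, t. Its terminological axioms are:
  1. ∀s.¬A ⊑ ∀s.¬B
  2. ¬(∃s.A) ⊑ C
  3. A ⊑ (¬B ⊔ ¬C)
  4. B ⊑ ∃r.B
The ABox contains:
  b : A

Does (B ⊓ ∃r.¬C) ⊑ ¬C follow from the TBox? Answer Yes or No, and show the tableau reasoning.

1. (B ⊓ ∃r.¬C) ⊑ ¬C  ⇔  ((B ⊓ ∃r.¬C) ⊓ C) unsat w.r.t. T
   apply at x₀: B⊑∃r.B
   open: L(x₀) ⊇ {B, C, ¬A, ∃r.B, ∃r.¬C, …} (+ ∃-successors)
2. Hence (B ⊓ ∃r.¬C) ⊑ ¬C: not entailed.

No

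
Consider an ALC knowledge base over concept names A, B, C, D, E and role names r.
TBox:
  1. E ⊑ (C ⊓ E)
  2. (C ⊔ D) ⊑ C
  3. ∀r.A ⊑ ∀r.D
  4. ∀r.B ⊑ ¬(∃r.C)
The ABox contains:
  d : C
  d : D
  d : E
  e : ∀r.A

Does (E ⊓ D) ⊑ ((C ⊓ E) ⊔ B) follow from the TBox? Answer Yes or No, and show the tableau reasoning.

Yes

1. (E ⊓ D) ⊑ ((C ⊓ E) ⊔ B)  ⇔  ((E ⊓ D) ⊓ ((¬C ⊔ ¬E) ⊓ ¬B)) unsat w.r.t. T
   all branches close; clash {E, ¬E} at x₀
2. Hence (E ⊓ D) ⊑ ((C ⊓ E) ⊔ B): entailed.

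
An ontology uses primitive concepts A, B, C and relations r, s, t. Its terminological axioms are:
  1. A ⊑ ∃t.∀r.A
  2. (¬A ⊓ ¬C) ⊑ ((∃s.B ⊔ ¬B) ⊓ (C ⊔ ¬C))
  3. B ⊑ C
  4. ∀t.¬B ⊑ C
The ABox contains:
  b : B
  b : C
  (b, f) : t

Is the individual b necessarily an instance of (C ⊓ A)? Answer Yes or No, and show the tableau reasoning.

1. b : (C ⊓ A)?  L(b) = {B, C} ∪ {(¬C ⊔ ¬A)}
   open: L(b) ⊇ {B, C, ¬A} — b ∉ (C ⊓ A) possible
2. Hence b : (C ⊓ A): not entailed.

No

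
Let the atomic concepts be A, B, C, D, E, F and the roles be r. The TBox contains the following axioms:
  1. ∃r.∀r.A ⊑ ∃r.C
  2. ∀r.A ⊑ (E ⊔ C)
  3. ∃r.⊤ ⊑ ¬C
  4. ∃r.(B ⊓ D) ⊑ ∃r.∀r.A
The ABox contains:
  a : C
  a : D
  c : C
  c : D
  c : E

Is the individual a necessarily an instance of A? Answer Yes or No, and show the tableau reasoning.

No

1. a : A?  L(a) = {C, D} ∪ {¬A}
   open: L(a) ⊇ {C, D, ¬A, ∀r.(¬B ⊔ ¬D), ∀r.∃r.¬A, …} — a ∉ A possible
2. Hence a : A: not entailed.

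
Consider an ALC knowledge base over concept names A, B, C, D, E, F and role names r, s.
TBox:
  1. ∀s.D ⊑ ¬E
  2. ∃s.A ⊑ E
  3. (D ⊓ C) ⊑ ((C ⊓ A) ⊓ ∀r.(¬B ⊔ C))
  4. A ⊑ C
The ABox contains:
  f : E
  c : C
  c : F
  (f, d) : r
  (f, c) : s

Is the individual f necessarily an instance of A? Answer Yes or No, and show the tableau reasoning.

1. f : A?  L(f) = {E} ∪ {¬A}
   open: L(f) ⊇ {E, ¬A, ¬D, ∃s.¬D} (+ ∃-successors) — f ∉ A possible
2. Hence f : A: not entailed.

No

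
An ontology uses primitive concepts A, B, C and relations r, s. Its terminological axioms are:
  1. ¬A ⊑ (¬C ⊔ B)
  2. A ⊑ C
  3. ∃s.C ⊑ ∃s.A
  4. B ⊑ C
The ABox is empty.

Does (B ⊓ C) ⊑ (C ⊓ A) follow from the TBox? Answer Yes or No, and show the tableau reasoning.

1. (B ⊓ C) ⊑ (C ⊓ A)  ⇔  ((B ⊓ C) ⊓ (¬C ⊔ ¬A)) unsat w.r.t. T
   open: L(x₀) ⊇ {B, C, ¬A, ∀s.¬C}
2. Hence (B ⊓ C) ⊑ (C ⊓ A): not entailed.

No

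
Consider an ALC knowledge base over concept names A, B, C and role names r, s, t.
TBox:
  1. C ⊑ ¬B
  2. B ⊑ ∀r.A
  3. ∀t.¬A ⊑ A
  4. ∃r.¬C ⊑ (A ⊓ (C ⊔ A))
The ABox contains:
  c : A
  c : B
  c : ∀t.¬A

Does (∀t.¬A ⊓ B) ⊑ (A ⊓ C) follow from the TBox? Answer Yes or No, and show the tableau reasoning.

No

1. (∀t.¬A ⊓ B) ⊑ (A ⊓ C)  ⇔  ((∀t.¬A ⊓ B) ⊓ (¬A ⊔ ¬C)) unsat w.r.t. T
   apply at x₀: B⊑∀r.A; ∀t.¬A⊑A
   open: L(x₀) ⊇ {A, B, ¬C, ∀r.A, ∀r.C, …}
2. Hence (∀t.¬A ⊓ B) ⊑ (A ⊓ C): not entailed.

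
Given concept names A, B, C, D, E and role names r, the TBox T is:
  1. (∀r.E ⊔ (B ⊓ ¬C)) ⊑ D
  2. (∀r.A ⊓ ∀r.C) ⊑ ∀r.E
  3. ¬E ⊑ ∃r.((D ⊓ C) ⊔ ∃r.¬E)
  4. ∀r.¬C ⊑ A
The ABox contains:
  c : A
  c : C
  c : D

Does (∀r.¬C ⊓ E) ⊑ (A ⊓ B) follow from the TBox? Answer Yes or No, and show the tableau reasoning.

No

1. (∀r.¬C ⊓ E) ⊑ (A ⊓ B)  ⇔  ((∀r.¬C ⊓ E) ⊓ (¬A ⊔ ¬B)) unsat w.r.t. T
   apply at x₀: ∀r.¬C⊑A
   open: L(x₀) ⊇ {A, E, ¬B, ∀r.¬C, ∃r.¬A, …} (+ ∃-successors)
2. Hence (∀r.¬C ⊓ E) ⊑ (A ⊓ B): not entailed.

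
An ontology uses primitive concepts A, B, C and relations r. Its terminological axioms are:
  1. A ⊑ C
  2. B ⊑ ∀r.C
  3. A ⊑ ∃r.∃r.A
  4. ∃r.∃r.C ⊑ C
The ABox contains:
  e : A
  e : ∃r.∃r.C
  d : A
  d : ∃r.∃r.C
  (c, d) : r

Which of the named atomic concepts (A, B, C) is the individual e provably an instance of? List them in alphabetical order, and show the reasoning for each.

{A, C}

1. e : A?  L(e) = {A, ∃r.∃r.C} ∪ {¬A}
   clash {A, ¬A} at e — e ∈ A
2. e : B?  L(e) = {A, ∃r.∃r.C} ∪ {¬B}
   apply at e: A⊑C; A⊑∃r.∃r.A; ∃r.∃r.C⊑C
   open: L(e) ⊇ {A, C, ¬B, ∃r.∃r.A, ∃r.∃r.C} (+ ∃-successors) — e ∉ B possible
3. e : C?  L(e) = {A, ∃r.∃r.C} ∪ {¬C}
   clash {C, ¬C} at e — e ∈ C
4. Entailed for e: {A, C}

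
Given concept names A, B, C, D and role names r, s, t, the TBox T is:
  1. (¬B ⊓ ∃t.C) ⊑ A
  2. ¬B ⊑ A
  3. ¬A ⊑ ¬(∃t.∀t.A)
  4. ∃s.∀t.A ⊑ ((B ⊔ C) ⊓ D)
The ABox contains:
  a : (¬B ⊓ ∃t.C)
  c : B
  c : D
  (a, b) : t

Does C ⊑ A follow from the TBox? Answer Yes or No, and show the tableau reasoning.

No

1. C ⊑ A  ⇔  (C ⊓ ¬A) unsat w.r.t. T
   apply at x₀: ¬A⊑¬(∃t.∀t.A)
   open: L(x₀) ⊇ {B, C, ¬A, ∀s.∃t.¬A, ∀t.∃t.¬A}
2. Hence C ⊑ A: not entailed.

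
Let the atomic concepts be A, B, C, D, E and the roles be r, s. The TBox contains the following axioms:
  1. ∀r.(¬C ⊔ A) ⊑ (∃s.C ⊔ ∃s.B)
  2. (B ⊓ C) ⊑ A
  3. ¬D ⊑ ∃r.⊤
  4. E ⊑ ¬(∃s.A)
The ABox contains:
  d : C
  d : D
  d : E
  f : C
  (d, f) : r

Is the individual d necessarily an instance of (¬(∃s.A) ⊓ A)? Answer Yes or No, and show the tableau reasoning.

No

1. d : (¬(∃s.A) ⊓ A)?  L(d) = {C, D, E} ∪ {(∃s.A ⊔ ¬A)}
   apply at d: E⊑¬(∃s.A)
   open: L(d) ⊇ {C, D, E, ¬A, ¬B, …} (+ ∃-successors) — d ∉ (¬(∃s.A) ⊓ A) possible
2. Hence d : (¬(∃s.A) ⊓ A): not entailed.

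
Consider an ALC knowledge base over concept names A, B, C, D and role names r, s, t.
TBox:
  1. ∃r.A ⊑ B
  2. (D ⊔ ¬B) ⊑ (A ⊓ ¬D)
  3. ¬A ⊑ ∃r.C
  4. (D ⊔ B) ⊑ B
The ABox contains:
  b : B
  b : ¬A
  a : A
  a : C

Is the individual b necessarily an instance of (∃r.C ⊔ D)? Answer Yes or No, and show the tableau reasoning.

1. b : (∃r.C ⊔ D)?  L(b) = {B, ¬A} ∪ {(∀r.¬C ⊓ ¬D)}
   clash {A, ¬A} at b — b ∈ (∃r.C ⊔ D)
2. Hence b : (∃r.C ⊔ D): entailed.

Yes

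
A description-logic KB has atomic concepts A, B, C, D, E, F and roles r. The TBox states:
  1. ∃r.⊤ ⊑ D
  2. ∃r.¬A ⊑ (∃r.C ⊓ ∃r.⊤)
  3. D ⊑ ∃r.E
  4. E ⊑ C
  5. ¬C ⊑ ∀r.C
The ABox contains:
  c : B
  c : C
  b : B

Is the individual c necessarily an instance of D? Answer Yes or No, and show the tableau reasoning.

No

1. c : D?  L(c) = {B, C} ∪ {¬D}
   open: L(c) ⊇ {B, C, ¬D, ∀r.A, ∀r.⊥} — c ∉ D possible
2. Hence c : D: not entailed.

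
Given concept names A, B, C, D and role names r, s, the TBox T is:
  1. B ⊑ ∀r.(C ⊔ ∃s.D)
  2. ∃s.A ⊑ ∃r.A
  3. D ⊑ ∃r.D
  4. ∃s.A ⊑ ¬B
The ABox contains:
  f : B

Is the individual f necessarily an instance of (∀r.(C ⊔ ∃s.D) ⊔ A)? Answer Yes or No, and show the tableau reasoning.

1. f : (∀r.(C ⊔ ∃s.D) ⊔ A)?  L(f) = {B} ∪ {(∃r.(¬C ⊓ ∀s.¬D) ⊓ ¬A)}
   clash {B, ¬B} at f — f ∈ (∀r.(C ⊔ ∃s.D) ⊔ A)
2. Hence f : (∀r.(C ⊔ ∃s.D) ⊔ A): entailed.

Yes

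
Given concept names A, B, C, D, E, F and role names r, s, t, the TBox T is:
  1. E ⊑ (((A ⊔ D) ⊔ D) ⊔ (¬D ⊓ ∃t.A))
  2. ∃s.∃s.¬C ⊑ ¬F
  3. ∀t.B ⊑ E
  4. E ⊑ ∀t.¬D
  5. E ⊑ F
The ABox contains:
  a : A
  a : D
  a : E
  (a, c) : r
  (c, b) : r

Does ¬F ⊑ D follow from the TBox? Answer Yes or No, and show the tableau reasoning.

1. ¬F ⊑ D  ⇔  (¬F ⊓ ¬D) unsat w.r.t. T
   open: L(x₀) ⊇ {¬D, ¬E, ¬F, ∃t.¬B} (+ ∃-successors)
2. Hence ¬F ⊑ D: not entailed.

No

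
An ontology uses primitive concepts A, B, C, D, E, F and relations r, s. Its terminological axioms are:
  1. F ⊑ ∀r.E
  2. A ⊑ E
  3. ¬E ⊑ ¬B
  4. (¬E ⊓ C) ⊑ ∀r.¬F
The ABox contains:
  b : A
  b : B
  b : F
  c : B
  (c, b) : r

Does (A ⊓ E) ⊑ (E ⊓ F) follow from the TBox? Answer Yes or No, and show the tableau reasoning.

No

1. (A ⊓ E) ⊑ (E ⊓ F)  ⇔  ((A ⊓ E) ⊓ (¬E ⊔ ¬F)) unsat w.r.t. T
   open: L(x₀) ⊇ {A, E, ¬F}
2. Hence (A ⊓ E) ⊑ (E ⊓ F): not entailed.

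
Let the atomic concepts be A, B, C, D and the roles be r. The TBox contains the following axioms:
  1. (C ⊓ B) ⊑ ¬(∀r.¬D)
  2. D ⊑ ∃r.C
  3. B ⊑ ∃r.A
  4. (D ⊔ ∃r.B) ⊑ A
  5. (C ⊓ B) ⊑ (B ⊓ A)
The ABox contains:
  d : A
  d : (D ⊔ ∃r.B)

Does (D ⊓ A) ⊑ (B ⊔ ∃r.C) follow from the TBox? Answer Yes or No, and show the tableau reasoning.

Yes

1. (D ⊓ A) ⊑ (B ⊔ ∃r.C)  ⇔  ((D ⊓ A) ⊓ (¬B ⊓ ∀r.¬C)) unsat w.r.t. T
   all branches close; clash {B, ¬B} at x₀
2. Hence (D ⊓ A) ⊑ (B ⊔ ∃r.C): entailed.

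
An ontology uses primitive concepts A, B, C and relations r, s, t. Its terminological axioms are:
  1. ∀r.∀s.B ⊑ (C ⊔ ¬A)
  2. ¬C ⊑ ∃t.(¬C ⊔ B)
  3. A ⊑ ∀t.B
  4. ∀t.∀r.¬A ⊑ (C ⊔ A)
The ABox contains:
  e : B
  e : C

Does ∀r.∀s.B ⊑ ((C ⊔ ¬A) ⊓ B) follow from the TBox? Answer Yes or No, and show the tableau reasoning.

1. ∀r.∀s.B ⊑ ((C ⊔ ¬A) ⊓ B)  ⇔  (∀r.∀s.B ⊓ ((¬C ⊓ A) ⊔ ¬B)) unsat w.r.t. T
   apply at x₀: ∀r.∀s.B⊑(C ⊔ ¬A)
   open: L(x₀) ⊇ {C, ¬A, ¬B, ∀r.∀s.B, ∃t.∃r.A} (+ ∃-successors)
2. Hence ∀r.∀s.B ⊑ ((C ⊔ ¬A) ⊓ B): not entailed.

No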